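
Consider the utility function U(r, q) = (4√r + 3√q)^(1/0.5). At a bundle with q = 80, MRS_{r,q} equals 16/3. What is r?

r = 5

For CES with ρ = 0.5, MRS = (4/3)·√(q/r).
Setting (4/3)·√(80/r) = 16/3 gives √(80/r) = 4, so 80/r = 16 and r = 5.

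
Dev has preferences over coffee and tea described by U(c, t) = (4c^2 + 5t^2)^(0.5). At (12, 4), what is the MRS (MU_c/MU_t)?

For CES with ρ = 2, MRS = (4/5)·(t/c)^(-1).
At (12, 4): MRS = 2.4.
That is, one extra unit of c is worth 2.4 units of t at the margin.

MRS = 2.4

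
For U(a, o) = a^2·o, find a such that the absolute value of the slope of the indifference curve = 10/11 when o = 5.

MU_a = 2·a·o and MU_o = a^2.
MRS = MU_a/MU_o = (2/1)·o/a.
Substitute o = 5: MRS = 10/a. Setting 10/a = 10/11 gives a = 10/(10/11) = 11.

a = 11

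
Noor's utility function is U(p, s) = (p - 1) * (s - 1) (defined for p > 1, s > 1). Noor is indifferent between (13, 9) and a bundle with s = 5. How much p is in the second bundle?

p = 25

U(13, 9) = 96.
Set U(p, 5) = 96 and solve.
With s = 5: (5 − 1) = 4, so (p − 1) = 96/4 = 24.
So p = 1 + 24 = 25.
Check: U(25, 5) = 96.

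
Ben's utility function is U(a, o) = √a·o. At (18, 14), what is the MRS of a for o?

MU_a = 0.5·a^(-0.5)·o and MU_o = √a.
MRS = MU_a/MU_o = (0.5)·o/a.
At (18, 14): MRS = 7/18.
That is, one extra unit of a is worth 7/18 units of o at the margin.

MRS = 7/18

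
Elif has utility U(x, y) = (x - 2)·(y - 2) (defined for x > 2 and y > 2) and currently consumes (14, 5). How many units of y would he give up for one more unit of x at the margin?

MU_x = (y−2), MU_y = (x−2).
MRS = (y−2)/(x−2).
At (14, 5): MRS = 0.25.
That is, one extra unit of x is worth 0.25 units of y at the margin.

MRS = 0.25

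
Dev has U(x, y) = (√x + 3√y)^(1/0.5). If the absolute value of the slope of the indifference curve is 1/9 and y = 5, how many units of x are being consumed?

For CES with ρ = 0.5, MRS = (1/3)·√(y/x).
Setting (1/3)·√(5/x) = 1/9 gives √(5/x) = 1/3, so 5/x = 1/9 and x = 45.

x = 45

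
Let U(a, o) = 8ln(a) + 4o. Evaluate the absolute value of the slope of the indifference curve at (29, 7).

MU_a = 8/a, MU_o = 4.
MRS = 8/a ÷ 4.
At (29, 7): MRS = 2/29.
That is, one extra unit of a is worth 2/29 units of o at the margin.

MRS = 2/29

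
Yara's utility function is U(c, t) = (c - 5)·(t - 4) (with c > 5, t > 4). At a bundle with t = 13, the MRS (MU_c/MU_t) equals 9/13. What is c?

MU_c = (t−4), MU_t = (c−5).
MRS = (t−4)/(c−5).
Substitute t = 13: MRS = 9/(c − 5). Setting this equal to 9/13 gives c − 5 = 9/(9/13) = 13, so c = 18.

c = 18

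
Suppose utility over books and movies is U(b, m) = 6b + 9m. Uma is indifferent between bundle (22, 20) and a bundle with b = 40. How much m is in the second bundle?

m = 8

U(22, 20) = 312.
Set U(40, m) = 312 and solve.
6·40 + 9m = 312 ⇒ 9m = 72 ⇒ m = 8.
Check: U(40, 8) = 312.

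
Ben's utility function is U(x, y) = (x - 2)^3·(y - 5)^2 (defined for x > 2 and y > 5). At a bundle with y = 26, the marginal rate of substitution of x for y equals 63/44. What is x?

MU_x = 3·(x−2)^2·(y−5)^2, MU_y = 2·(x−2)^3·(y−5).
MRS = (3/2)·(y−5)/(x−2).
Substitute y = 26: MRS = 31.5/(x − 2). Setting this equal to 63/44 gives x − 2 = 31.5/(63/44) = 22, so x = 24.

x = 24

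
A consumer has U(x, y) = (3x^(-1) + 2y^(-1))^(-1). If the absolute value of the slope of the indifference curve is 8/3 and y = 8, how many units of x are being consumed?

For CES with ρ = -1, MRS = (3/2)·(y/x)^2.
Setting (3/2)·(8/x)^2 = 8/3 gives (8/x)^2 = 16/9, so 8/x = 4/3 and x = 6.

x = 6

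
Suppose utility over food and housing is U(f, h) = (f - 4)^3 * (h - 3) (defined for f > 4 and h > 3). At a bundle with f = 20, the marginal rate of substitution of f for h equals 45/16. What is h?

MU_f = 3·(f−4)^2·(h−3), MU_h = (f−4)^3.
MRS = (3/1)·(h−3)/(f−4).
Substitute f = 20: MRS = (h − 3)/(16/3). Setting this equal to 45/16 gives h − 3 = (45/16)·(16/3) = 15, so h = 18.

h = 18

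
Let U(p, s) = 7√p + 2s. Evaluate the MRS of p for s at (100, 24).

MRS = 7/40

MU_p = 7/(2√p), MU_s = 2.
MRS = 7/(2√p) ÷ 2.
At (100, 24): MRS = 7/40.
That is, one extra unit of p is worth 7/40 units of s at the margin.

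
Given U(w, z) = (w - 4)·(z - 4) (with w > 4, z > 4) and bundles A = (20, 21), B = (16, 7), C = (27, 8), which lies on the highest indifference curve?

Evaluate utility at each bundle:
U(A) = 272.
U(B) = 36.
U(C) = 92.
Highest utility is A, so A ≻ C ≻ B.

Bundle A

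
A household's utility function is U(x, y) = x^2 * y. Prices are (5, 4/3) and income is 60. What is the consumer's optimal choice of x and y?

x* = 8, y* = 15

MU_x = 2·x·y and MU_y = x^2.
MRS = MU_x/MU_y = (2/1)·y/x.
Tangency: set MRS = p_x/p_y = 5/(4/3) = 3.75.
So (2/1)·y/x = 3.75, i.e. y = 1.875·x.
Substitute into the budget 5·x + (4/3)·y = 60: 7.5·x = 60, so x* = 8.
Then y* = 1.875·8 = 15.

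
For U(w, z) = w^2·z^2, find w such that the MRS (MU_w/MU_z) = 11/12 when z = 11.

MU_w = 2·w·z^2 and MU_z = 2·w^2·z.
MRS = MU_w/MU_z = z/w.
Substitute z = 11: MRS = 11/w. Setting 11/w = 11/12 gives w = 11/(11/12) = 12.

w = 12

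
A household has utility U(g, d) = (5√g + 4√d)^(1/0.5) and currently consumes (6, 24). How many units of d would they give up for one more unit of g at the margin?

For CES with ρ = 0.5, MRS = (5/4)·√(d/g).
At (6, 24): MRS = 2.5.
That is, one extra unit of g is worth 2.5 units of d at the margin.

MRS = 2.5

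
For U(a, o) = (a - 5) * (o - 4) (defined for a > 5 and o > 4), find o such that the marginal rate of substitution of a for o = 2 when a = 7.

MU_a = (o−4), MU_o = (a−5).
MRS = (o−4)/(a−5).
Substitute a = 7: MRS = (o − 4)/2. Setting this equal to 2 gives o − 4 = 2·2 = 4, so o = 8.

o = 8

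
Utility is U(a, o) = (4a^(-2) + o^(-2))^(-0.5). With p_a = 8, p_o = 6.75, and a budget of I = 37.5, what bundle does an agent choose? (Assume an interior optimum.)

For CES with ρ = -2, MRS = (4/1)·(o/a)^3.
Tangency: set MRS = p_a/p_o = 8/6.75 = 32/27.
So (o/a)^3 = 8/27; taking the cube root, o/a = 2/3, i.e. o = (2/3)·a.
Substitute into the budget 8·a + 6.75·o = 37.5: 12.5·a = 37.5, so a* = 3 and o* = (2/3)·3 = 2.

a* = 3, o* = 2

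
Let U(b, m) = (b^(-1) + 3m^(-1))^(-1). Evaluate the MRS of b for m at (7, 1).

For CES with ρ = -1, MRS = (1/3)·(m/b)^2.
At (7, 1): MRS = 1/147.
That is, one extra unit of b is worth 1/147 units of m at the margin.

MRS = 1/147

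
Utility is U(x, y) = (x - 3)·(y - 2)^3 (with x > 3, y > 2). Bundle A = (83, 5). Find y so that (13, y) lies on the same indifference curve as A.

U(83, 5) = 2160.
Set U(13, y) = 2160 and solve.
With x = 13: (13 − 3) = 10, so (y − 2)^3 = 2160/10 = 216.
Taking the cube root (with y > 2): y − 2 = 6, so y = 8.
Check: U(13, 8) = 2160.

y = 8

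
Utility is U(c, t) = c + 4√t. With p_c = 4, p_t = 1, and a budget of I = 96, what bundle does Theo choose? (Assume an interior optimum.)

MU_c = 1, MU_t = 4/(2√t).
MRS = 1 ÷ (4/(2√t)).
Tangency: set MRS = p_c/p_t = 4/1 = 4.
MRS depends only on t: 0.5·√t = 4 ⇒ √t = 4/0.5 = 8 ⇒ t* = 64.
From the budget, 4·c = 96 − 1·64 = 32, so c* = 8.

c* = 8, t* = 64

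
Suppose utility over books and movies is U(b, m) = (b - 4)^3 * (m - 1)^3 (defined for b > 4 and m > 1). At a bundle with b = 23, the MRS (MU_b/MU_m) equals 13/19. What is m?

MU_b = 3·(b−4)^2·(m−1)^3, MU_m = 3·(b−4)^3·(m−1)^2.
MRS = (m−1)/(b−4).
Substitute b = 23: MRS = (m − 1)/19. Setting this equal to 13/19 gives m − 1 = (13/19)·19 = 13, so m = 14.

m = 14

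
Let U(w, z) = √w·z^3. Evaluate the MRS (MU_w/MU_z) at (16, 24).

MRS = 0.25

MU_w = 0.5·w^(-0.5)·z^3 and MU_z = 3·√w·z^2.
MRS = MU_w/MU_z = (1/6)·z/w.
At (16, 24): MRS = 0.25.
That is, one extra unit of w is worth 0.25 units of z at the margin.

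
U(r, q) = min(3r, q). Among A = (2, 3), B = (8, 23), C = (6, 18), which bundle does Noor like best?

Bundle B

Evaluate utility at each bundle:
U(A) = 3.
U(B) = 23.
U(C) = 18.
Highest utility is B, so B ≻ C ≻ A.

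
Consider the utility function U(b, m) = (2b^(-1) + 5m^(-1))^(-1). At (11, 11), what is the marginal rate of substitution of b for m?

For CES with ρ = -1, MRS = (2/5)·(m/b)^2.
At (11, 11): MRS = 0.4.
So at (11, 11) the consumer would give up 0.4 units of m for one more unit of b.

MRS = 0.4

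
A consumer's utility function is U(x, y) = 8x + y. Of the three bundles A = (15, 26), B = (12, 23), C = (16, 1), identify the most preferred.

Bundle A

Evaluate utility at each bundle:
U(A) = 146.
U(B) = 119.
U(C) = 129.
Highest utility is A, so A ≻ C ≻ B.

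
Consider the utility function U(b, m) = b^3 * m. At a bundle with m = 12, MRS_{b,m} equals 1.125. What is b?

b = 32

MU_b = 3·b^2·m and MU_m = b^3.
MRS = MU_b/MU_m = (3/1)·m/b.
Substitute m = 12: MRS = 36/b. Setting 36/b = 1.125 gives b = 36/1.125 = 32.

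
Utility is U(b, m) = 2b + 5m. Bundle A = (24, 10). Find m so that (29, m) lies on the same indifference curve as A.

U(24, 10) = 98.
Set U(29, m) = 98 and solve.
2·29 + 5m = 98 ⇒ 5m = 40 ⇒ m = 8.
Check: U(29, 8) = 98.

m = 8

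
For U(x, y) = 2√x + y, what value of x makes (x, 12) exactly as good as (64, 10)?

x = 49

U(64, 10) = 26.
Set U(x, 12) = 26 and solve.
With y = 12: 2√x = 26 − 12 = 14, so √x = 7 and x = 49.
Check: U(49, 12) = 26.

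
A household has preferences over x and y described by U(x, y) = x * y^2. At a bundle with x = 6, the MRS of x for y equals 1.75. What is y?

y = 21

MU_x = y^2 and MU_y = 2·x·y.
MRS = MU_x/MU_y = (1/2)·y/x.
Substitute x = 6: MRS = y/12. Setting y/12 = 1.75 gives y = 1.75·12 = 21.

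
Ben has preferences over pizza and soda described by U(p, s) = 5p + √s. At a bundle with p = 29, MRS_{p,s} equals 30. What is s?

MU_p = 5, MU_s = 1/(2√s).
MRS = 5 ÷ (1/(2√s)).
MRS depends only on s: 10·√s = 30 ⇒ √s = 30/10 = 3 ⇒ s = 9.

s = 9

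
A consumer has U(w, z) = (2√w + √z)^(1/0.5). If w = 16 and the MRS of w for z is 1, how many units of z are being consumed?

For CES with ρ = 0.5, MRS = (2/1)·√(z/w).
Setting (2/1)·√(z/16) = 1 gives √(z/16) = 0.5, so z/16 = 0.25 and z = 4.

z = 4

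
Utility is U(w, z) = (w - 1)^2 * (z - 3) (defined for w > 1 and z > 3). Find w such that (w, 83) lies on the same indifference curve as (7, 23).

w = 4

U(7, 23) = 720.
Set U(w, 83) = 720 and solve.
With z = 83: (83 − 3) = 80, so (w − 1)^2 = 720/80 = 9.
Taking the square root (with w > 1): w − 1 = 3, so w = 4.
Check: U(4, 83) = 720.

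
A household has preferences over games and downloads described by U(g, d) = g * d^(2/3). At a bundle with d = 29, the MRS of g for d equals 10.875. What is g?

MU_g = d^(2/3) and MU_d = 2/3·g·d^(-1/3).
MRS = MU_g/MU_d = (1.5)·d/g.
Substitute d = 29: MRS = 43.5/g. Setting 43.5/g = 10.875 gives g = 43.5/10.875 = 4.

g = 4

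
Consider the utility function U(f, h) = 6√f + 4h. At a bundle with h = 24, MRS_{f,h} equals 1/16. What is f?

MU_f = 6/(2√f), MU_h = 4.
MRS = 6/(2√f) ÷ 4.
MRS depends only on f: 0.75/√f = 1/16 ⇒ √f = 0.75/(1/16) = 12 ⇒ f = 144.

f = 144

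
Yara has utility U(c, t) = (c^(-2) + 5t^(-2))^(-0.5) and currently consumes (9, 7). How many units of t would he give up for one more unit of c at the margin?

MRS = 343/3645

For CES with ρ = -2, MRS = (1/5)·(t/c)^3.
At (9, 7): MRS = 343/3645.
That is, one extra unit of c is worth 343/3645 units of t at the margin.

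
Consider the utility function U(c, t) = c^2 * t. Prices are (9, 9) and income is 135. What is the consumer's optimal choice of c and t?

MU_c = 2·c·t and MU_t = c^2.
MRS = MU_c/MU_t = (2/1)·t/c.
Tangency: set MRS = p_c/p_t = 9/9 = 1.
So (2/1)·t/c = 1, i.e. t = 0.5·c.
Substitute into the budget 9·c + 9·t = 135: 13.5·c = 135, so c* = 10.
Then t* = 0.5·10 = 5.

c* = 10, t* = 5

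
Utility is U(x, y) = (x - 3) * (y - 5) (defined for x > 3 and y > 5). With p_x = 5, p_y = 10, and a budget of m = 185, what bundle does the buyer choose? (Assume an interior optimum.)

MU_x = (y−5), MU_y = (x−3).
MRS = (y−5)/(x−3).
Tangency: set MRS = p_x/p_y = 5/10 = 0.5.
So (y − 5)/(x − 3) = 0.5, i.e. (y − 5) = 0.5·(x − 3).
Rewrite the budget in excess-of-subsistence terms: 5·(x − 3) + 10·(y − 5) = 185 − 5·3 − 10·5 = 120.
Substituting, 10·(x − 3) = 120, so x − 3 = 12 and x* = 15.
Then y − 5 = 0.5·12 = 6, so y* = 11.

x* = 15, y* = 11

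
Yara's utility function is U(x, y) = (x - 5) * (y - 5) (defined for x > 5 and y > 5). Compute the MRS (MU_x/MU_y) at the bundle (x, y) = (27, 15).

MRS = 5/11

MU_x = (y−5), MU_y = (x−5).
MRS = (y−5)/(x−5).
At (27, 15): MRS = 5/11.
So at (27, 15) the consumer would give up 5/11 units of y for one more unit of x.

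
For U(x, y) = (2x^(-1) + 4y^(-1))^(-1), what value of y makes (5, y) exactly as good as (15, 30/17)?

y = 2

U depends on (x, y) only through S = 2x^(-1) + 4y^(-1), so equal utility means equal S. At (15, 30/17): S = 2.4.
With x = 5: 2·5^(-1) = 0.4, so 4y^(-1) = 2.4 − 0.4 = 2, i.e. y^(-1) = 0.5.
Hence y = 1/0.5 = 2.
Check: U(5, 2) = 0.4167.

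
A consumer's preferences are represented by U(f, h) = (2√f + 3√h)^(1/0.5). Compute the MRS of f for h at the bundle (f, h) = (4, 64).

MRS = 8/3

For CES with ρ = 0.5, MRS = (2/3)·√(h/f).
At (4, 64): MRS = 8/3.
That is, one extra unit of f is worth 8/3 units of h at the margin.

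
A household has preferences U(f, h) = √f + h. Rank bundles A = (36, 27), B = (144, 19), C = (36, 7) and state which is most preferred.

Evaluate utility at each bundle:
U(A) = 33.000.
U(B) = 31.000.
U(C) = 13.000.
Highest utility is A, so A ≻ B ≻ C.

Bundle A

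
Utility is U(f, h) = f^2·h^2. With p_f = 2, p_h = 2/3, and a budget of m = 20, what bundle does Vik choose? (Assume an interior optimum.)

f* = 5, h* = 15

MU_f = 2·f·h^2 and MU_h = 2·f^2·h.
MRS = MU_f/MU_h = h/f.
Tangency: set MRS = p_f/p_h = 2/(2/3) = 3.
So h/f = 3, i.e. h = 3·f.
Substitute into the budget 2·f + (2/3)·h = 20: 4·f = 20, so f* = 5.
Then h* = 3·5 = 15.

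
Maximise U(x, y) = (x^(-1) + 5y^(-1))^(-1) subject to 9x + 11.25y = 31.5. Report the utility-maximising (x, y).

For CES with ρ = -1, MRS = (1/5)·(y/x)^2.
Tangency: set MRS = p_x/p_y = 9/11.25 = 0.8.
So (y/x)^2 = 4; taking the square root, y/x = 2, i.e. y = 2·x.
Substitute into the budget 9·x + 11.25·y = 31.5: 31.5·x = 31.5, so x* = 1 and y* = 2·1 = 2.

x* = 1, y* = 2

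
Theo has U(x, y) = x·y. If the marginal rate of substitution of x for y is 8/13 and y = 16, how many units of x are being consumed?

x = 26

MU_x = y and MU_y = x.
MRS = MU_x/MU_y = y/x.
Substitute y = 16: MRS = 16/x. Setting 16/x = 8/13 gives x = 16/(8/13) = 26.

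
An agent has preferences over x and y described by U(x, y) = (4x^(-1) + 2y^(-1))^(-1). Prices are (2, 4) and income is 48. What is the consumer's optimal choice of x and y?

For CES with ρ = -1, MRS = (4/2)·(y/x)^2.
Tangency: set MRS = p_x/p_y = 2/4 = 0.5.
So (y/x)^2 = 0.25; taking the square root, y/x = 0.5, i.e. y = 0.5·x.
Substitute into the budget 2·x + 4·y = 48: 4·x = 48, so x* = 12 and y* = 0.5·12 = 6.

x* = 12, y* = 6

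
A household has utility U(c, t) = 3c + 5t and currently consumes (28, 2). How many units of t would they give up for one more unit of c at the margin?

MRS = 0.6

MU_c = 3, MU_t = 5, so MRS = 3/5 = 0.6 at every bundle.
At (28, 2): MRS = 0.6.
So at (28, 2) the consumer would give up 0.6 units of t for one more unit of c.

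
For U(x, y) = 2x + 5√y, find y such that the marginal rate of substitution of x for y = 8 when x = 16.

y = 100

MU_x = 2, MU_y = 5/(2√y).
MRS = 2 ÷ (5/(2√y)).
MRS depends only on y: 0.8·√y = 8 ⇒ √y = 8/0.8 = 10 ⇒ y = 100.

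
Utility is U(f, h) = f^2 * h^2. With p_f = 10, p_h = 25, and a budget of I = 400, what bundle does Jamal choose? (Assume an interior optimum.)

f* = 20, h* = 8

MU_f = 2·f·h^2 and MU_h = 2·f^2·h.
MRS = MU_f/MU_h = h/f.
Tangency: set MRS = p_f/p_h = 10/25 = 0.4.
So h/f = 0.4, i.e. h = 0.4·f.
Substitute into the budget 10·f + 25·h = 400: 20·f = 400, so f* = 20.
Then h* = 0.4·20 = 8.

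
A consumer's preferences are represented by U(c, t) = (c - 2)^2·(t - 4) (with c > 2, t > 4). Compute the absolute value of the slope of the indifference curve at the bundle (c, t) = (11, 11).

MRS = 14/9

MU_c = 2·(c−2)·(t−4), MU_t = (c−2)^2.
MRS = (2/1)·(t−4)/(c−2).
At (11, 11): MRS = 14/9.
So at (11, 11) the consumer would give up 14/9 units of t for one more unit of c.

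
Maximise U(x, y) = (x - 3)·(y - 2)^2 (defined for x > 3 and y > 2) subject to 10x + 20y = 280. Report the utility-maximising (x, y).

x* = 10, y* = 9

MU_x = (y−2)^2, MU_y = 2·(x−3)·(y−2).
MRS = (1/2)·(y−2)/(x−3).
Tangency: set MRS = p_x/p_y = 10/20 = 0.5.
So (1/2)·(y − 2)/(x − 3) = 0.5, i.e. (y − 2) = (x − 3).
Rewrite the budget in excess-of-subsistence terms: 10·(x − 3) + 20·(y − 2) = 280 − 10·3 − 20·2 = 210.
Substituting, 30·(x − 3) = 210, so x − 3 = 7 and x* = 10.
Then y − 2 = 7, so y* = 9.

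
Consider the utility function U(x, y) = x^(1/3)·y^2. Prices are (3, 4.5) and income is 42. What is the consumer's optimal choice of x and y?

x* = 2, y* = 8

MU_x = 1/3·x^(-2/3)·y^2 and MU_y = 2·x^(1/3)·y.
MRS = MU_x/MU_y = (1/6)·y/x.
Tangency: set MRS = p_x/p_y = 3/4.5 = 2/3.
So (1/6)·y/x = 2/3, i.e. y = 4·x.
Substitute into the budget 3·x + 4.5·y = 42: 21·x = 42, so x* = 2.
Then y* = 4·2 = 8.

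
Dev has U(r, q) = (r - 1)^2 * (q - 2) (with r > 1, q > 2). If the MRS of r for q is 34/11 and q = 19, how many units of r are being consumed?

MU_r = 2·(r−1)·(q−2), MU_q = (r−1)^2.
MRS = (2/1)·(q−2)/(r−1).
Substitute q = 19: MRS = 34/(r − 1). Setting this equal to 34/11 gives r − 1 = 34/(34/11) = 11, so r = 12.

r = 12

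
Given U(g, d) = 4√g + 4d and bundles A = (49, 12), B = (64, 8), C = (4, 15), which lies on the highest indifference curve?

Bundle A

Evaluate utility at each bundle:
U(A) = 76.000.
U(B) = 64.000.
U(C) = 68.000.
Highest utility is A, so A ≻ C ≻ B.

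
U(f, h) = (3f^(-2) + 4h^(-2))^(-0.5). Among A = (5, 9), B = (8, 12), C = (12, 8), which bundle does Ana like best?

Bundle B

Evaluate utility at each bundle:
U(A) = 2.430.
U(B) = 3.660.
U(C) = 3.464.
Highest utility is B, so B ≻ C ≻ A.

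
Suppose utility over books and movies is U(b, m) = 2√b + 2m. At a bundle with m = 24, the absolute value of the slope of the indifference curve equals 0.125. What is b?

MU_b = 2/(2√b), MU_m = 2.
MRS = 2/(2√b) ÷ 2.
MRS depends only on b: 0.5/√b = 0.125 ⇒ √b = 0.5/0.125 = 4 ⇒ b = 16.

b = 16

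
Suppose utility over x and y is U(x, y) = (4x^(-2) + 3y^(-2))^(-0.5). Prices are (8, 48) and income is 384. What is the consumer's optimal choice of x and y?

x* = 12, y* = 6

For CES with ρ = -2, MRS = (4/3)·(y/x)^3.
Tangency: set MRS = p_x/p_y = 8/48 = 1/6.
So (y/x)^3 = 0.125; taking the cube root, y/x = 0.5, i.e. y = 0.5·x.
Substitute into the budget 8·x + 48·y = 384: 32·x = 384, so x* = 12 and y* = 0.5·12 = 6.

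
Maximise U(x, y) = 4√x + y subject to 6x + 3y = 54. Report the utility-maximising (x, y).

x* = 1, y* = 16

MU_x = 4/(2√x), MU_y = 1.
MRS = 4/(2√x) ÷ 1.
Tangency: set MRS = p_x/p_y = 6/3 = 2.
MRS depends only on x: 2/√x = 2 ⇒ √x = 2/2 = 1 ⇒ x* = 1.
From the budget, 3·y = 54 − 6·1 = 48, so y* = 16.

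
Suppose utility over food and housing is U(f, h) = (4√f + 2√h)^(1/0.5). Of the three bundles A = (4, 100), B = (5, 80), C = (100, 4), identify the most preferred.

Evaluate utility at each bundle:
U(A) = 784.000.
U(B) = 720.000.
U(C) = 1936.000.
Highest utility is C, so C ≻ A ≻ B.

Bundle C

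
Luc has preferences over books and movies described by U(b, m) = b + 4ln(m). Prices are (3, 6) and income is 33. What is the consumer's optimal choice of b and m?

b* = 7, m* = 2

MU_b = 1, MU_m = 4/m.
MRS = 1 ÷ (4/m).
Tangency: set MRS = p_b/p_m = 3/6 = 0.5.
MRS depends only on m: 0.25·m = 0.5 ⇒ m* = 0.5/0.25 = 2.
From the budget, 3·b = 33 − 6·2 = 21, so b* = 7.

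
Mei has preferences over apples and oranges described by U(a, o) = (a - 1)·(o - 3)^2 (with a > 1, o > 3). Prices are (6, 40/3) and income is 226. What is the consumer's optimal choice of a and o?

a* = 11, o* = 12

MU_a = (o−3)^2, MU_o = 2·(a−1)·(o−3).
MRS = (1/2)·(o−3)/(a−1).
Tangency: set MRS = p_a/p_o = 6/(40/3) = 0.45.
So (1/2)·(o − 3)/(a − 1) = 0.45, i.e. (o − 3) = 0.9·(a − 1).
Rewrite the budget in excess-of-subsistence terms: 6·(a − 1) + (40/3)·(o − 3) = 226 − 6·1 − (40/3)·3 = 180.
Substituting, 18·(a − 1) = 180, so a − 1 = 10 and a* = 11.
Then o − 3 = 0.9·10 = 9, so o* = 12.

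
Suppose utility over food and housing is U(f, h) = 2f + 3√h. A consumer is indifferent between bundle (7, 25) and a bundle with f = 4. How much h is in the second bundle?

h = 49

U(7, 25) = 29.
Set U(4, h) = 29 and solve.
With f = 4: 3√h = 29 − 2·4 = 21, so √h = 7 and h = 49.
Check: U(4, 49) = 29.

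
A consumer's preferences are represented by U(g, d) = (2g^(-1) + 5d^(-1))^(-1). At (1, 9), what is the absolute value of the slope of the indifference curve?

MRS = 32.4

For CES with ρ = -1, MRS = (2/5)·(d/g)^2.
At (1, 9): MRS = 32.4.
The indifference curve has slope −32.4 at this bundle.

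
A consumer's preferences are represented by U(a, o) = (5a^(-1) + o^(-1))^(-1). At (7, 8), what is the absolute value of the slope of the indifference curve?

For CES with ρ = -1, MRS = (5/1)·(o/a)^2.
At (7, 8): MRS = 320/49.
That is, one extra unit of a is worth 320/49 units of o at the margin.

MRS = 320/49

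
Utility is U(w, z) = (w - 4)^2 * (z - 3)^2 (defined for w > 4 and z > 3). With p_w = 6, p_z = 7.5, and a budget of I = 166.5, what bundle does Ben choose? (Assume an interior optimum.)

w* = 14, z* = 11

MU_w = 2·(w−4)·(z−3)^2, MU_z = 2·(w−4)^2·(z−3).
MRS = (z−3)/(w−4).
Tangency: set MRS = p_w/p_z = 6/7.5 = 0.8.
So (z − 3)/(w − 4) = 0.8, i.e. (z − 3) = 0.8·(w − 4).
Rewrite the budget in excess-of-subsistence terms: 6·(w − 4) + 7.5·(z − 3) = 166.5 − 6·4 − 7.5·3 = 120.
Substituting, 12·(w − 4) = 120, so w − 4 = 10 and w* = 14.
Then z − 3 = 0.8·10 = 8, so z* = 11.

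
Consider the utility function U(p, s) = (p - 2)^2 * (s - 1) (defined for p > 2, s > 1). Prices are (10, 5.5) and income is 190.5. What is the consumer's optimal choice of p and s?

p* = 13, s* = 11

MU_p = 2·(p−2)·(s−1), MU_s = (p−2)^2.
MRS = (2/1)·(s−1)/(p−2).
Tangency: set MRS = p_p/p_s = 10/5.5 = 20/11.
So (2/1)·(s − 1)/(p − 2) = 20/11, i.e. (s − 1) = (10/11)·(p − 2).
Rewrite the budget in excess-of-subsistence terms: 10·(p − 2) + 5.5·(s − 1) = 190.5 − 10·2 − 5.5·1 = 165.
Substituting, 15·(p − 2) = 165, so p − 2 = 11 and p* = 13.
Then s − 1 = (10/11)·11 = 10, so s* = 11.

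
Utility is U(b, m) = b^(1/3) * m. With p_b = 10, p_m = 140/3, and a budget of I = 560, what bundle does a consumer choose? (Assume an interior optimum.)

b* = 14, m* = 9

MU_b = 1/3·b^(-2/3)·m and MU_m = b^(1/3).
MRS = MU_b/MU_m = (1/3)·m/b.
Tangency: set MRS = p_b/p_m = 10/(140/3) = 3/14.
So (1/3)·m/b = 3/14, i.e. m = (9/14)·b.
Substitute into the budget 10·b + (140/3)·m = 560: 40·b = 560, so b* = 14.
Then m* = (9/14)·14 = 9.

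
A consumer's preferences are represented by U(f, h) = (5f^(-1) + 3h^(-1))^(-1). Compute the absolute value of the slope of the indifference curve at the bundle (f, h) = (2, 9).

MRS = 33.75

For CES with ρ = -1, MRS = (5/3)·(h/f)^2.
At (2, 9): MRS = 33.75.
So at (2, 9) the consumer would give up 33.75 units of h for one more unit of f.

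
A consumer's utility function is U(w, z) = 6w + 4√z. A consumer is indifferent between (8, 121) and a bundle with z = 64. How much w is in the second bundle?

w = 10

U(8, 121) = 92.
Set U(w, 64) = 92 and solve.
With z = 64: √64 = 8, so 6w = 92 − 4·8 = 60 and w = 10.
Check: U(10, 64) = 92.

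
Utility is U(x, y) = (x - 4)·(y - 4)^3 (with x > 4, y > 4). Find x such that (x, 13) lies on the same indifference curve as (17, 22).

U(17, 22) = 75816.
Set U(x, 13) = 75816 and solve.
With y = 13: (13 − 4)^3 = 729, so (x − 4) = 75816/729 = 104.
So x = 4 + 104 = 108.
Check: U(108, 13) = 75816.

x = 108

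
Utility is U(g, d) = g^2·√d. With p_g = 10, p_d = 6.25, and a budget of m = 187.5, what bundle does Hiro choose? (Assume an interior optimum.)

g* = 15, d* = 6

MU_g = 2·g·√d and MU_d = 0.5·g^2·d^(-0.5).
MRS = MU_g/MU_d = (4)·d/g.
Tangency: set MRS = p_g/p_d = 10/6.25 = 1.6.
So (4)·d/g = 1.6, i.e. d = 0.4·g.
Substitute into the budget 10·g + 6.25·d = 187.5: 12.5·g = 187.5, so g* = 15.
Then d* = 0.4·15 = 6.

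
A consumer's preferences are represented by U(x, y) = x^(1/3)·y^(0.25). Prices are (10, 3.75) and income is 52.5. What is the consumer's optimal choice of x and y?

x* = 3, y* = 6

MU_x = 1/3·x^(-2/3)·y^(0.25) and MU_y = 0.25·x^(1/3)·y^(-0.75).
MRS = MU_x/MU_y = (4/3)·y/x.
Tangency: set MRS = p_x/p_y = 10/3.75 = 8/3.
So (4/3)·y/x = 8/3, i.e. y = 2·x.
Substitute into the budget 10·x + 3.75·y = 52.5: 17.5·x = 52.5, so x* = 3.
Then y* = 2·3 = 6.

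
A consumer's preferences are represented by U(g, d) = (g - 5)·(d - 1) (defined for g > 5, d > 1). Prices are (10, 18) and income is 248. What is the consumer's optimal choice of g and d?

MU_g = (d−1), MU_d = (g−5).
MRS = (d−1)/(g−5).
Tangency: set MRS = p_g/p_d = 10/18 = 5/9.
So (d − 1)/(g − 5) = 5/9, i.e. (d − 1) = (5/9)·(g − 5).
Rewrite the budget in excess-of-subsistence terms: 10·(g − 5) + 18·(d − 1) = 248 − 10·5 − 18·1 = 180.
Substituting, 20·(g − 5) = 180, so g − 5 = 9 and g* = 14.
Then d − 1 = (5/9)·9 = 5, so d* = 6.

g* = 14, d* = 6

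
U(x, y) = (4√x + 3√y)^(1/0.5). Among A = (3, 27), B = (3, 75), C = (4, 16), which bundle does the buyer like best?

Bundle B

Evaluate utility at each bundle:
U(A) = 507.000.
U(B) = 1083.000.
U(C) = 400.000.
Highest utility is B, so B ≻ A ≻ C.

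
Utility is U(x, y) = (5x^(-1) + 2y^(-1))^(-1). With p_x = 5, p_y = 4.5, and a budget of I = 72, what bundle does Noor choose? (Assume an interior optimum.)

x* = 9, y* = 6

For CES with ρ = -1, MRS = (5/2)·(y/x)^2.
Tangency: set MRS = p_x/p_y = 5/4.5 = 10/9.
So (y/x)^2 = 4/9; taking the square root, y/x = 2/3, i.e. y = (2/3)·x.
Substitute into the budget 5·x + 4.5·y = 72: 8·x = 72, so x* = 9 and y* = (2/3)·9 = 6.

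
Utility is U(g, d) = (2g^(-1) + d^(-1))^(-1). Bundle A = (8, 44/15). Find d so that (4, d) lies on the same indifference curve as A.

U depends on (g, d) only through S = 2g^(-1) + d^(-1), so equal utility means equal S. At (8, 44/15): S = 13/22.
With g = 4: 2·4^(-1) = 0.5, so d^(-1) = 13/22 − 0.5 = 1/11.
Hence d = 1/(1/11) = 11.
Check: U(4, 11) = 1.6923.

d = 11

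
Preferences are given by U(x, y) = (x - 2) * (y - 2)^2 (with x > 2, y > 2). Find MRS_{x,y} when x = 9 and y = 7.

MU_x = (y−2)^2, MU_y = 2·(x−2)·(y−2).
MRS = (1/2)·(y−2)/(x−2).
At (9, 7): MRS = 5/14.
That is, one extra unit of x is worth 5/14 units of y at the margin.

MRS = 5/14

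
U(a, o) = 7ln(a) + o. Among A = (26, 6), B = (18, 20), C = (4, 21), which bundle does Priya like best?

Evaluate utility at each bundle:
U(A) = 28.807.
U(B) = 40.233.
U(C) = 30.704.
Highest utility is B, so B ≻ C ≻ A.

Bundle B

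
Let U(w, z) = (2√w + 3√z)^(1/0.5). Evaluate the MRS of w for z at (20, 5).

For CES with ρ = 0.5, MRS = (2/3)·√(z/w).
At (20, 5): MRS = 1/3.
That is, one extra unit of w is worth 1/3 units of z at the margin.

MRS = 1/3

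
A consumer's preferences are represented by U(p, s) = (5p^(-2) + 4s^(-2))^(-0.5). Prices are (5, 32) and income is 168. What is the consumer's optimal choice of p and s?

p* = 8, s* = 4

For CES with ρ = -2, MRS = (5/4)·(s/p)^3.
Tangency: set MRS = p_p/p_s = 5/32.
So (s/p)^3 = 0.125; taking the cube root, s/p = 0.5, i.e. s = 0.5·p.
Substitute into the budget 5·p + 32·s = 168: 21·p = 168, so p* = 8 and s* = 0.5·8 = 4.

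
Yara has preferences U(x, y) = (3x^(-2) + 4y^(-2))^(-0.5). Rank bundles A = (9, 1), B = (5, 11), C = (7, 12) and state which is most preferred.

Evaluate utility at each bundle:
U(A) = 0.498.
U(B) = 2.556.
U(C) = 3.352.
Highest utility is C, so C ≻ B ≻ A.

Bundle C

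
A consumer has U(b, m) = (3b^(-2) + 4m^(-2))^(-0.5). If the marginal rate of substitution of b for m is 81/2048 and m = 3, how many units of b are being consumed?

b = 8

For CES with ρ = -2, MRS = (3/4)·(m/b)^3.
Setting (3/4)·(3/b)^3 = 81/2048 gives (3/b)^3 = 27/512, so 3/b = 0.375 and b = 8.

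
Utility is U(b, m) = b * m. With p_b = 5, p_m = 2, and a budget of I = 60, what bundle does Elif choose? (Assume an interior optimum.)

MU_b = m and MU_m = b.
MRS = MU_b/MU_m = m/b.
Tangency: set MRS = p_b/p_m = 5/2 = 2.5.
So m/b = 2.5, i.e. m = 2.5·b.
Substitute into the budget 5·b + 2·m = 60: 10·b = 60, so b* = 6.
Then m* = 2.5·6 = 15.

b* = 6, m* = 15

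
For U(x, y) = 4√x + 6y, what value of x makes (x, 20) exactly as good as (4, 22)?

U(4, 22) = 140.
Set U(x, 20) = 140 and solve.
With y = 20: 4√x = 140 − 6·20 = 20, so √x = 5 and x = 25.
Check: U(25, 20) = 140.

x = 25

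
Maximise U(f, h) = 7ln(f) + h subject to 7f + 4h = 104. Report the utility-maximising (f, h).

MU_f = 7/f, MU_h = 1.
MRS = 7/f ÷ 1.
Tangency: set MRS = p_f/p_h = 7/4 = 1.75.
MRS depends only on f: 7/f = 1.75 ⇒ f* = 7/1.75 = 4.
From the budget, 4·h = 104 − 7·4 = 76, so h* = 19.

f* = 4, h* = 19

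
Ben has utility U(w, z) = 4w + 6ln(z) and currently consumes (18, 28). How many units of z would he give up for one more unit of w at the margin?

MU_w = 4, MU_z = 6/z.
MRS = 4 ÷ (6/z).
At (18, 28): MRS = 56/3.
So at (18, 28) the consumer would give up 56/3 units of z for one more unit of w.

MRS = 56/3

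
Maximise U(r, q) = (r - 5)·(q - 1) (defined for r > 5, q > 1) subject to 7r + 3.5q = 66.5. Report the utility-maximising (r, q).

MU_r = (q−1), MU_q = (r−5).
MRS = (q−1)/(r−5).
Tangency: set MRS = p_r/p_q = 7/3.5 = 2.
So (q − 1)/(r − 5) = 2, i.e. (q − 1) = 2·(r − 5).
Rewrite the budget in excess-of-subsistence terms: 7·(r − 5) + 3.5·(q − 1) = 66.5 − 7·5 − 3.5·1 = 28.
Substituting, 14·(r − 5) = 28, so r − 5 = 2 and r* = 7.
Then q − 1 = 2·2 = 4, so q* = 5.

r* = 7, q* = 5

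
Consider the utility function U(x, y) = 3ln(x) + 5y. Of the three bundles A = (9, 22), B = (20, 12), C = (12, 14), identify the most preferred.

Evaluate utility at each bundle:
U(A) = 116.592.
U(B) = 68.987.
U(C) = 77.455.
Highest utility is A, so A ≻ C ≻ B.

Bundle A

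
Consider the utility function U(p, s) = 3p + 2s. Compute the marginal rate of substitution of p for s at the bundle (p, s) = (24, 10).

MU_p = 3, MU_s = 2, so MRS = 3/2 = 1.5 at every bundle.
At (24, 10): MRS = 1.5.
So at (24, 10) the consumer would give up 1.5 units of s for one more unit of p.

MRS = 1.5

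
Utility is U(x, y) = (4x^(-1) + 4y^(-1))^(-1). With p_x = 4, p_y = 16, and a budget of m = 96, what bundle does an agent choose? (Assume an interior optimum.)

x* = 8, y* = 4

For CES with ρ = -1, MRS = (y/x)^2.
Tangency: set MRS = p_x/p_y = 4/16 = 0.25.
So (y/x)^2 = 0.25; taking the square root, y/x = 0.5, i.e. y = 0.5·x.
Substitute into the budget 4·x + 16·y = 96: 12·x = 96, so x* = 8 and y* = 0.5·8 = 4.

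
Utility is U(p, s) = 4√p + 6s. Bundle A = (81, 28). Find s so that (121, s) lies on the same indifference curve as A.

s = 80/3

U(81, 28) = 204.
Set U(121, s) = 204 and solve.
With p = 121: √121 = 11, so 6s = 204 − 4·11 = 160 and s = 80/3.
Check: U(121, 80/3) = 204.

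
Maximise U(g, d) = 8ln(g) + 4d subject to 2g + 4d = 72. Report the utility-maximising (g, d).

MU_g = 8/g, MU_d = 4.
MRS = 8/g ÷ 4.
Tangency: set MRS = p_g/p_d = 2/4 = 0.5.
MRS depends only on g: 2/g = 0.5 ⇒ g* = 2/0.5 = 4.
From the budget, 4·d = 72 − 2·4 = 64, so d* = 16.

g* = 4, d* = 16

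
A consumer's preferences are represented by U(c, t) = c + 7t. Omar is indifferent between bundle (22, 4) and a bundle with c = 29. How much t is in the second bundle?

U(22, 4) = 50.
Set U(29, t) = 50 and solve.
29 + 7t = 50 ⇒ 7t = 21 ⇒ t = 3.
Check: U(29, 3) = 50.

t = 3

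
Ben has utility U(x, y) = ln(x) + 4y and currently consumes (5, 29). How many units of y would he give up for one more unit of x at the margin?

MU_x = 1/x, MU_y = 4.
MRS = 1/x ÷ 4.
At (5, 29): MRS = 0.05.
The indifference curve has slope −0.05 at this bundle.

MRS = 0.05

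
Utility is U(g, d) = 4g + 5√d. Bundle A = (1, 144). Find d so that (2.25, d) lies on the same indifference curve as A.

d = 121

U(1, 144) = 64.
Set U(2.25, d) = 64 and solve.
With g = 2.25: 5√d = 64 − 4·2.25 = 55, so √d = 11 and d = 121.
Check: U(2.25, 121) = 64.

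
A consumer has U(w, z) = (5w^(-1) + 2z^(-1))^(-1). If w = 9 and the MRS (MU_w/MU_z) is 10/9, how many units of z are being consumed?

z = 6

For CES with ρ = -1, MRS = (5/2)·(z/w)^2.
Setting (5/2)·(z/9)^2 = 10/9 gives (z/9)^2 = 4/9, so z/9 = 2/3 and z = 6.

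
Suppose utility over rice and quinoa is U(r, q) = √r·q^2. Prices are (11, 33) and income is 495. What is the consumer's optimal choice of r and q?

r* = 9, q* = 12

MU_r = 0.5·r^(-0.5)·q^2 and MU_q = 2·√r·q.
MRS = MU_r/MU_q = (0.25)·q/r.
Tangency: set MRS = p_r/p_q = 11/33 = 1/3.
So (0.25)·q/r = 1/3, i.e. q = (4/3)·r.
Substitute into the budget 11·r + 33·q = 495: 55·r = 495, so r* = 9.
Then q* = (4/3)·9 = 12.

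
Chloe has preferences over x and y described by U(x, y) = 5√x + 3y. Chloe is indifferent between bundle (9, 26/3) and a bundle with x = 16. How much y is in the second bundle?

y = 7

U(9, 26/3) = 41.
Set U(16, y) = 41 and solve.
With x = 16: √16 = 4, so 3y = 41 − 5·4 = 21 and y = 7.
Check: U(16, 7) = 41.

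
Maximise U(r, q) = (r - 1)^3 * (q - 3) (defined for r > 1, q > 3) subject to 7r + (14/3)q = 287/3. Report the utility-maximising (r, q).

r* = 9, q* = 7

MU_r = 3·(r−1)^2·(q−3), MU_q = (r−1)^3.
MRS = (3/1)·(q−3)/(r−1).
Tangency: set MRS = p_r/p_q = 7/(14/3) = 1.5.
So (3/1)·(q − 3)/(r − 1) = 1.5, i.e. (q − 3) = 0.5·(r − 1).
Rewrite the budget in excess-of-subsistence terms: 7·(r − 1) + (14/3)·(q − 3) = 287/3 − 7·1 − (14/3)·3 = 224/3.
Substituting, (28/3)·(r − 1) = 224/3, so r − 1 = 8 and r* = 9.
Then q − 3 = 0.5·8 = 4, so q* = 7.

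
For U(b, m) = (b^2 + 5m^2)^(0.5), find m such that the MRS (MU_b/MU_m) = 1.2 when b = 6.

m = 1

For CES with ρ = 2, MRS = (1/5)·(m/b)^(-1).
Setting (1/5)·(m/6)^(-1) = 1.2 gives (m/6)^(-1) = 6, so m/6 = 1/6 and m = 1.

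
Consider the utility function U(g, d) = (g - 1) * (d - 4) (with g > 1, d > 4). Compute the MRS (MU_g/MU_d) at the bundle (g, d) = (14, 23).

MRS = 19/13

MU_g = (d−4), MU_d = (g−1).
MRS = (d−4)/(g−1).
At (14, 23): MRS = 19/13.
That is, one extra unit of g is worth 19/13 units of d at the margin.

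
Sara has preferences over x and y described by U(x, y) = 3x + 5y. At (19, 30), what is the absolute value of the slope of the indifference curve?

MU_x = 3, MU_y = 5, so MRS = 3/5 = 0.6 at every bundle.
At (19, 30): MRS = 0.6.
That is, one extra unit of x is worth 0.6 units of y at the margin.

MRS = 0.6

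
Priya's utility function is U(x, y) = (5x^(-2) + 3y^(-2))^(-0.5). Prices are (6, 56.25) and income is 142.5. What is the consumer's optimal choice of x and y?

For CES with ρ = -2, MRS = (5/3)·(y/x)^3.
Tangency: set MRS = p_x/p_y = 6/56.25 = 8/75.
So (y/x)^3 = 8/125; taking the cube root, y/x = 0.4, i.e. y = 0.4·x.
Substitute into the budget 6·x + 56.25·y = 142.5: 28.5·x = 142.5, so x* = 5 and y* = 0.4·5 = 2.

x* = 5, y* = 2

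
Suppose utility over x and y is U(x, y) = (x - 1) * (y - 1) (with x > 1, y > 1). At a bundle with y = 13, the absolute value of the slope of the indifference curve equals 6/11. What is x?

MU_x = (y−1), MU_y = (x−1).
MRS = (y−1)/(x−1).
Substitute y = 13: MRS = 12/(x − 1). Setting this equal to 6/11 gives x − 1 = 12/(6/11) = 22, so x = 23.

x = 23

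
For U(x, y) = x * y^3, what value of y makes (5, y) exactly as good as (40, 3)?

U(40, 3) = 1080.
Set U(5, y) = 1080 and solve.
With x = 5: y^3 = 1080/5 = 216; taking the cube root, y = 6.
Check: U(5, 6) = 1080.

y = 6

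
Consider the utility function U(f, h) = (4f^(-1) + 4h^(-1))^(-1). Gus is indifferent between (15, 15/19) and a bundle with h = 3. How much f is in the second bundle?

U depends on (f, h) only through S = 4f^(-1) + 4h^(-1), so equal utility means equal S. At (15, 15/19): S = 16/3.
With h = 3: 4·3^(-1) = 4/3, so 4f^(-1) = 16/3 − 4/3 = 4, i.e. f^(-1) = 1.
Hence f = 1/1 = 1.
Check: U(1, 3) = 0.1875.

f = 1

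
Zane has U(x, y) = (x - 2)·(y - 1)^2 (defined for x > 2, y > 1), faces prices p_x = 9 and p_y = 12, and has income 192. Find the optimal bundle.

MU_x = (y−1)^2, MU_y = 2·(x−2)·(y−1).
MRS = (1/2)·(y−1)/(x−2).
Tangency: set MRS = p_x/p_y = 9/12 = 0.75.
So (1/2)·(y − 1)/(x − 2) = 0.75, i.e. (y − 1) = 1.5·(x − 2).
Rewrite the budget in excess-of-subsistence terms: 9·(x − 2) + 12·(y − 1) = 192 − 9·2 − 12·1 = 162.
Substituting, 27·(x − 2) = 162, so x − 2 = 6 and x* = 8.
Then y − 1 = 1.5·6 = 9, so y* = 10.

x* = 8, y* = 10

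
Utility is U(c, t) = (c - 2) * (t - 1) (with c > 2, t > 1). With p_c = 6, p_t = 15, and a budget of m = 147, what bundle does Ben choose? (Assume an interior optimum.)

c* = 12, t* = 5

MU_c = (t−1), MU_t = (c−2).
MRS = (t−1)/(c−2).
Tangency: set MRS = p_c/p_t = 6/15 = 0.4.
So (t − 1)/(c − 2) = 0.4, i.e. (t − 1) = 0.4·(c − 2).
Rewrite the budget in excess-of-subsistence terms: 6·(c − 2) + 15·(t − 1) = 147 − 6·2 − 15·1 = 120.
Substituting, 12·(c − 2) = 120, so c − 2 = 10 and c* = 12.
Then t − 1 = 0.4·10 = 4, so t* = 5.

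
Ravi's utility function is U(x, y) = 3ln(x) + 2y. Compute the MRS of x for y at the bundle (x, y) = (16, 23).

MRS = 3/32

MU_x = 3/x, MU_y = 2.
MRS = 3/x ÷ 2.
At (16, 23): MRS = 3/32.
The indifference curve has slope −3/32 at this bundle.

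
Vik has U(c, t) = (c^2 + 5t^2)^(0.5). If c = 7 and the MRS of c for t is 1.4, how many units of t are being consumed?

t = 1

For CES with ρ = 2, MRS = (1/5)·(t/c)^(-1).
Setting (1/5)·(t/7)^(-1) = 1.4 gives (t/7)^(-1) = 7, so t/7 = 1/7 and t = 1.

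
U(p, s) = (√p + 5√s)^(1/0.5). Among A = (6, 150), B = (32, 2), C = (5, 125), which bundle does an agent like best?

Evaluate utility at each bundle:
U(A) = 4056.000.
U(B) = 162.000.
U(C) = 3380.000.
Highest utility is A, so A ≻ C ≻ B.

Bundle A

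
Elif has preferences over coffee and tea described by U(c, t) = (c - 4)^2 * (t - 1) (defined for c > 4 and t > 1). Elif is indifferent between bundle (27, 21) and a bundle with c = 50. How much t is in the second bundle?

U(27, 21) = 10580.
Set U(50, t) = 10580 and solve.
With c = 50: (50 − 4)^2 = 2116, so (t − 1) = 10580/2116 = 5.
So t = 1 + 5 = 6.
Check: U(50, 6) = 10580.

t = 6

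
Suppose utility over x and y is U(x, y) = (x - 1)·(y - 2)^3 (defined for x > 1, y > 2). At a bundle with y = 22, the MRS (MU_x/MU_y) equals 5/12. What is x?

x = 17

MU_x = (y−2)^3, MU_y = 3·(x−1)·(y−2)^2.
MRS = (1/3)·(y−2)/(x−1).
Substitute y = 22: MRS = (20/3)/(x − 1). Setting this equal to 5/12 gives x − 1 = (20/3)/(5/12) = 16, so x = 17.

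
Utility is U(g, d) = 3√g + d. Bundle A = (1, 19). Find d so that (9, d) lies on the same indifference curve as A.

U(1, 19) = 22.
Set U(9, d) = 22 and solve.
With g = 9: √9 = 3, so d = 22 − 3·3 = 13.
Check: U(9, 13) = 22.

d = 13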